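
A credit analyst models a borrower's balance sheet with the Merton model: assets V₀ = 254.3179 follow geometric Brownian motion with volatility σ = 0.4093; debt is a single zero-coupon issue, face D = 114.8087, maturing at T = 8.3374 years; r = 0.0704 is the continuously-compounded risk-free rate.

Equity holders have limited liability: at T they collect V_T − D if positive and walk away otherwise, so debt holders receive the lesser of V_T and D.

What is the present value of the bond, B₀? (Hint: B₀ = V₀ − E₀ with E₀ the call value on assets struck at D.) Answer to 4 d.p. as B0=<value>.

d₁ = [ln(V₀/D) + (r + σ²/2)T] / (σ√T)
   = [ln(254.3179/114.8087) + (0.0704 + 0.5·0.4093²)·8.3374] / (0.4093·√8.3374)
   = [0.795318 + 1.285321] / 1.181836 = 1.760514
d₂ = d₁ − σ√T = 1.760514 − 1.181836 = 0.578679
N(d₁) = 0.960840,  N(d₂) = 0.718597,  e^(−rT) = 0.556019
E₀ = V₀·N(d₁) − D·e^(−rT)·N(d₂)
   = 254.3179·0.960840 − 114.8087·0.556019·0.718597 = 198.486508
B₀ = V₀ − E₀ = 254.3179 − 198.486508 = 55.831392

B0=55.8314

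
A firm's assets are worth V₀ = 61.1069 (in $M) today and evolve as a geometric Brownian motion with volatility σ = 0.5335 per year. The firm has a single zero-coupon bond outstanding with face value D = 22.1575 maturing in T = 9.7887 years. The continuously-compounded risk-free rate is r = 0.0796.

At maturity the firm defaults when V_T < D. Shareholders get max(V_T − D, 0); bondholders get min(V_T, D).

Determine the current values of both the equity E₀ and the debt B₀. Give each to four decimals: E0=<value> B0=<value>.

d₁ = [ln(V₀/D) + (r + σ²/2)T] / (σ√T)
   = [ln(61.1069/22.1575) + (0.0796 + 0.5·0.5335²)·9.7887] / (0.5335·√9.7887)
   = [1.014449 + 2.172221] / 1.669156 = 1.909151
d₂ = d₁ − σ√T = 1.909151 − 1.669156 = 0.239995
N(d₁) = 0.971879,  N(d₂) = 0.594833,  e^(−rT) = 0.458782
E₀ = V₀·N(d₁) − D·e^(−rT)·N(d₂)
   = 61.1069·0.971879 − 22.1575·0.458782·0.594833 = 53.341745
B₀ = V₀ − E₀ = 61.1069 − 53.341745 = 7.765155

E0=53.3417 B0=7.7652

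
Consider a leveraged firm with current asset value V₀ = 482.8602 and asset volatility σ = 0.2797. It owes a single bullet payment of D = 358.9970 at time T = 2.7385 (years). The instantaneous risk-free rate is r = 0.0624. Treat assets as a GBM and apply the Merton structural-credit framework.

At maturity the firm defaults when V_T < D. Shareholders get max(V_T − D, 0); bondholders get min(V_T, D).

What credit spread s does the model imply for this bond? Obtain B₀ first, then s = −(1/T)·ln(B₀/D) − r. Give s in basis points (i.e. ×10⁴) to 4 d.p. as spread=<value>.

d₁ = [ln(V₀/D) + (r + σ²/2)T] / (σ√T)
   = [ln(482.8602/358.9970) + (0.0624 + 0.5·0.2797²)·2.7385] / (0.2797·√2.7385)
   = [0.296413 + 0.278002] / 0.462859 = 1.241014
d₂ = d₁ − σ√T = 1.241014 − 0.462859 = 0.778155
N(d₁) = 0.892700,  N(d₂) = 0.781761,  e^(−rT) = 0.842921
E₀ = V₀·N(d₁) − D·e^(−rT)·N(d₂)
   = 482.8602·0.892700 − 358.9970·0.842921·0.781761 = 194.483549
B₀ = V₀ − E₀ = 482.8602 − 194.483549 = 288.376651
spread = −(1/T)·ln(B₀/D) − r = −(1/2.7385)·ln(288.376651/358.9970) − 0.0624 = 0.01758780
in basis points: 0.01758780 × 10⁴ = 175.8780 bp

spread=175.8780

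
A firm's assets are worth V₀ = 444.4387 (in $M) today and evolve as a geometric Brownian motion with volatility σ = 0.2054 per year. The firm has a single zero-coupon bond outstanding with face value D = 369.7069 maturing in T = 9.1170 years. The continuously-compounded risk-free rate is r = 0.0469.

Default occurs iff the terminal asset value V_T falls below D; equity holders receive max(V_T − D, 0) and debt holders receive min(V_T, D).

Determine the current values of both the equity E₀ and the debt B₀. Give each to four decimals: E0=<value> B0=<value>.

E0=220.2015 B0=224.2372

d₁ = [ln(V₀/D) + (r + σ²/2)T] / (σ√T)
   = [ln(444.4387/369.7069) + (0.0469 + 0.5·0.2054²)·9.1170] / (0.2054·√9.1170)
   = [0.184102 + 0.619907] / 0.620192 = 1.296385
d₂ = d₁ − σ√T = 1.296385 − 0.620192 = 0.676193
N(d₁) = 0.902579,  N(d₂) = 0.750541,  e^(−rT) = 0.652080
E₀ = V₀·N(d₁) − D·e^(−rT)·N(d₂)
   = 444.4387·0.902579 − 369.7069·0.652080·0.750541 = 220.201473
B₀ = V₀ − E₀ = 444.4387 − 220.201473 = 224.237227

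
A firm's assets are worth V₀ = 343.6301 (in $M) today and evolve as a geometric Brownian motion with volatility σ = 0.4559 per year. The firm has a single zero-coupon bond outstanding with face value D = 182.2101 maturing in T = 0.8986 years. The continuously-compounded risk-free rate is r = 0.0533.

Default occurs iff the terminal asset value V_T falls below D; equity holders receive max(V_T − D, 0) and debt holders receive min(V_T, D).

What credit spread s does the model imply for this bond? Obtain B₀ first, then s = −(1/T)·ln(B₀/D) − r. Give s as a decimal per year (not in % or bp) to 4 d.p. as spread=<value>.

d₁ = [ln(V₀/D) + (r + σ²/2)T] / (σ√T)
   = [ln(343.6301/182.2101) + (0.0533 + 0.5·0.4559²)·0.8986] / (0.4559·√0.8986)
   = [0.634405 + 0.141280] / 0.432168 = 1.794869
d₂ = d₁ − σ√T = 1.794869 − 0.432168 = 1.362701
N(d₁) = 0.963663,  N(d₂) = 0.913512,  e^(−rT) = 0.953234
E₀ = V₀·N(d₁) − D·e^(−rT)·N(d₂)
   = 343.6301·0.963663 − 182.2101·0.953234·0.913512 = 172.476807
B₀ = V₀ − E₀ = 343.6301 − 172.476807 = 171.153293
spread = −(1/T)·ln(B₀/D) − r = −(1/0.8986)·ln(171.153293/182.2101) − 0.0533 = 0.01636483

spread=0.0164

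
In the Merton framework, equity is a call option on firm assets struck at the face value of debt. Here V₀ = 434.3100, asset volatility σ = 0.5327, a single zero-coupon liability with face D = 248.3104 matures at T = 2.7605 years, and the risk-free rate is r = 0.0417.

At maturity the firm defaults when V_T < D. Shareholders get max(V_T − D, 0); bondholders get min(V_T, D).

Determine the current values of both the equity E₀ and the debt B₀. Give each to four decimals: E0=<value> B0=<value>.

d₁ = [ln(V₀/D) + (r + σ²/2)T] / (σ√T)
   = [ln(434.3100/248.3104) + (0.0417 + 0.5·0.5327²)·2.7605] / (0.5327·√2.7605)
   = [0.559079 + 0.506785] / 0.885068 = 1.204274
d₂ = d₁ − σ√T = 1.204274 − 0.885068 = 0.319206
N(d₁) = 0.885758,  N(d₂) = 0.625215,  e^(−rT) = 0.891266
E₀ = V₀·N(d₁) − D·e^(−rT)·N(d₂)
   = 434.3100·0.885758 − 248.3104·0.891266·0.625215 = 246.326998
B₀ = V₀ − E₀ = 434.3100 − 246.326998 = 187.983002

E0=246.3270 B0=187.9830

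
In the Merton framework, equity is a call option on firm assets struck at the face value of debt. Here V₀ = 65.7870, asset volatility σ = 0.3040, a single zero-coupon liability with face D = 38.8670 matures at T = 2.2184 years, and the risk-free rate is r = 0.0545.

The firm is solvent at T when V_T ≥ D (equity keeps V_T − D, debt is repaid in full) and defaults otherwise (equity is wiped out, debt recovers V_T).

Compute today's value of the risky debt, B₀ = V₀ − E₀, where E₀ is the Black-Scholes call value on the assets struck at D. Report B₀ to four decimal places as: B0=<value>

B0=33.7136

d₁ = [ln(V₀/D) + (r + σ²/2)T] / (σ√T)
   = [ln(65.7870/38.8670) + (0.0545 + 0.5·0.3040²)·2.2184] / (0.3040·√2.2184)
   = [0.526277 + 0.223411] / 0.452787 = 1.655719
d₂ = d₁ − σ√T = 1.655719 − 0.452787 = 1.202933
N(d₁) = 0.951111,  N(d₂) = 0.885499,  e^(−rT) = 0.886120
E₀ = V₀·N(d₁) − D·e^(−rT)·N(d₂)
   = 65.7870·0.951111 − 38.8670·0.886120·0.885499 = 32.073403
B₀ = V₀ − E₀ = 65.7870 − 32.073403 = 33.713597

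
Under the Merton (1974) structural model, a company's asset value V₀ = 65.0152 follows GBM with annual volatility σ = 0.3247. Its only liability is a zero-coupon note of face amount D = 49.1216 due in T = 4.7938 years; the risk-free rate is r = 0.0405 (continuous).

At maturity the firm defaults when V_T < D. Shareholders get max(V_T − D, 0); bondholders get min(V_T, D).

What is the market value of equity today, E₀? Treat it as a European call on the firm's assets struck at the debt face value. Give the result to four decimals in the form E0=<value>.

d₁ = [ln(V₀/D) + (r + σ²/2)T] / (σ√T)
   = [ln(65.0152/49.1216) + (0.0405 + 0.5·0.3247²)·4.7938] / (0.3247·√4.7938)
   = [0.280322 + 0.446854] / 0.710922 = 1.022863
d₂ = d₁ − σ√T = 1.022863 − 0.710922 = 0.311941
N(d₁) = 0.846814,  N(d₂) = 0.622457,  e^(−rT) = 0.823535
E₀ = V₀·N(d₁) − D·e^(−rT)·N(d₂)
   = 65.0152·0.846814 − 49.1216·0.823535·0.622457 = 29.875272

E0=29.8753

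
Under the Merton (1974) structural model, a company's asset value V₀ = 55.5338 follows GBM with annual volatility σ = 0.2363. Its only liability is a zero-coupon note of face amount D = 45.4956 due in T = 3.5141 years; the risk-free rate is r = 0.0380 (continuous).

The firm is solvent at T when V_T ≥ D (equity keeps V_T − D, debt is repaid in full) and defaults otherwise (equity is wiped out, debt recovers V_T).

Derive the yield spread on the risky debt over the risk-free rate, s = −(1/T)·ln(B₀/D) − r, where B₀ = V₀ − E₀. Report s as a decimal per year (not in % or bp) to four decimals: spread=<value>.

d₁ = [ln(V₀/D) + (r + σ²/2)T] / (σ√T)
   = [ln(55.5338/45.4956) + (0.0380 + 0.5·0.2363²)·3.5141] / (0.2363·√3.5141)
   = [0.199376 + 0.231645] / 0.442966 = 0.973035
d₂ = d₁ − σ√T = 0.973035 − 0.442966 = 0.530068
N(d₁) = 0.834732,  N(d₂) = 0.701968,  e^(−rT) = 0.874996
E₀ = V₀·N(d₁) − D·e^(−rT)·N(d₂)
   = 55.5338·0.834732 − 45.4956·0.874996·0.701968 = 18.411575
B₀ = V₀ − E₀ = 55.5338 − 18.411575 = 37.122225
spread = −(1/T)·ln(B₀/D) − r = −(1/3.5141)·ln(37.122225/45.4956) − 0.0380 = 0.01988104

spread=0.0199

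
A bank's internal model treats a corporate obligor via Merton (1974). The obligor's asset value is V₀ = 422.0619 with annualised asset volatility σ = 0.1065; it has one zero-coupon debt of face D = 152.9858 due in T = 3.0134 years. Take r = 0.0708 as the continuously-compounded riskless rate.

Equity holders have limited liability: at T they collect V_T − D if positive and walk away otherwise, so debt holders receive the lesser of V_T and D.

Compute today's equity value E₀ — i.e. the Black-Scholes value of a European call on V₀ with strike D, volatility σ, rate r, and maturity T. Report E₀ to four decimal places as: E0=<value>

E0=298.4686

d₁ = [ln(V₀/D) + (r + σ²/2)T] / (σ√T)
   = [ln(422.0619/152.9858) + (0.0708 + 0.5·0.1065²)·3.0134] / (0.1065·√3.0134)
   = [1.014807 + 0.230438] / 0.184875 = 6.735608
d₂ = d₁ − σ√T = 6.735608 − 0.184875 = 6.550733
N(d₁) = 1.000000,  N(d₂) = 1.000000,  e^(−rT) = 0.807874
E₀ = V₀·N(d₁) − D·e^(−rT)·N(d₂)
   = 422.0619·1.000000 − 152.9858·0.807874·1.000000 = 298.468594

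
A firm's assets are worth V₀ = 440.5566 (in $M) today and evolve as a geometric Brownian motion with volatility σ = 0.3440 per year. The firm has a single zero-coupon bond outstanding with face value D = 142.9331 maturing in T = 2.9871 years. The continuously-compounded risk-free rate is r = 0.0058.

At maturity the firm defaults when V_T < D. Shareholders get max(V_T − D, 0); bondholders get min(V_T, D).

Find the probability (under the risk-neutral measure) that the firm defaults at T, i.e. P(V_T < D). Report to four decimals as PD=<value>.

d₁ = [ln(V₀/D) + (r + σ²/2)T] / (σ√T)
   = [ln(440.5566/142.9331) + (0.0058 + 0.5·0.3440²)·2.9871] / (0.3440·√2.9871)
   = [1.125662 + 0.194066] / 0.594543 = 2.219735
d₂ = d₁ − σ√T = 2.219735 − 0.594543 = 1.625192
risk-neutral PD = N(−d₂) = N(-1.625192) = 0.052061

PD=0.0521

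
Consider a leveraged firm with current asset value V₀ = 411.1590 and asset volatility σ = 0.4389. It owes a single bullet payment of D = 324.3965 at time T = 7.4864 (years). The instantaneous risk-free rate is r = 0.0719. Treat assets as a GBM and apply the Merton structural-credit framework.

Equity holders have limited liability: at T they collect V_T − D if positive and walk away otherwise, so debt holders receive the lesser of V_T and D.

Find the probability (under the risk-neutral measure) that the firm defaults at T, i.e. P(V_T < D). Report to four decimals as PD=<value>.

d₁ = [ln(V₀/D) + (r + σ²/2)T] / (σ√T)
   = [ln(411.1590/324.3965) + (0.0719 + 0.5·0.4389²)·7.4864] / (0.4389·√7.4864)
   = [0.237013 + 1.259337] / 1.200887 = 1.246038
d₂ = d₁ − σ√T = 1.246038 − 1.200887 = 0.045151
risk-neutral PD = N(−d₂) = N(-0.045151) = 0.481994

PD=0.4820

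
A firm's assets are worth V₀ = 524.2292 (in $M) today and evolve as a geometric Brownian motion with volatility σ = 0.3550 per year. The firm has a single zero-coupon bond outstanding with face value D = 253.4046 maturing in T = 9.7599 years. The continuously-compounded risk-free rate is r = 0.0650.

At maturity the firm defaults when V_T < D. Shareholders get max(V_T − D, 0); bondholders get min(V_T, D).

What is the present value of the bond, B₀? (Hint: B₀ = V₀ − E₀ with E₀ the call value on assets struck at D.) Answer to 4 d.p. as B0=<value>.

B0=120.3043

d₁ = [ln(V₀/D) + (r + σ²/2)T] / (σ√T)
   = [ln(524.2292/253.4046) + (0.0650 + 0.5·0.3550²)·9.7599] / (0.3550·√9.7599)
   = [0.726942 + 1.249389] / 1.109050 = 1.782004
d₂ = d₁ − σ√T = 1.782004 − 1.109050 = 0.672954
N(d₁) = 0.962626,  N(d₂) = 0.749512,  e^(−rT) = 0.530257
E₀ = V₀·N(d₁) − D·e^(−rT)·N(d₂)
   = 524.2292·0.962626 − 253.4046·0.530257·0.749512 = 403.924935
B₀ = V₀ − E₀ = 524.2292 − 403.924935 = 120.304265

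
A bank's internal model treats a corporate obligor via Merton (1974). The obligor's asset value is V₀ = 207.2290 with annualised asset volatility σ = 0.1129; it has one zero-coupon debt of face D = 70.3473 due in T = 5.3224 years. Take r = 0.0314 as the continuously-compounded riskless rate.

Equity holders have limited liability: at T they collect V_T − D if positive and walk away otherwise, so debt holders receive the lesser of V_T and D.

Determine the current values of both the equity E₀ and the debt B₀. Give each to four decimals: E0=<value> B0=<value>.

E0=147.7085 B0=59.5205

d₁ = [ln(V₀/D) + (r + σ²/2)T] / (σ√T)
   = [ln(207.2290/70.3473) + (0.0314 + 0.5·0.1129²)·5.3224] / (0.1129·√5.3224)
   = [1.080380 + 0.201044] / 0.260464 = 4.919775
d₂ = d₁ − σ√T = 4.919775 − 0.260464 = 4.659311
N(d₁) = 1.000000,  N(d₂) = 0.999998,  e^(−rT) = 0.846095
E₀ = V₀·N(d₁) − D·e^(−rT)·N(d₂)
   = 207.2290·1.000000 − 70.3473·0.846095·0.999998 = 147.708490
B₀ = V₀ − E₀ = 207.2290 − 147.708490 = 59.520510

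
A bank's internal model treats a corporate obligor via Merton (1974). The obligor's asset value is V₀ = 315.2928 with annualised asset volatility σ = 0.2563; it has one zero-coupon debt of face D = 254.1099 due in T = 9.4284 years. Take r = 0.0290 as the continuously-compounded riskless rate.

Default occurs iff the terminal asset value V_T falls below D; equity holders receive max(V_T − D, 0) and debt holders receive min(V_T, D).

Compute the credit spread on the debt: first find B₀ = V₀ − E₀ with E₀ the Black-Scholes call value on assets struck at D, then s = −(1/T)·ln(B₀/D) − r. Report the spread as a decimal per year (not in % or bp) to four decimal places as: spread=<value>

spread=0.0181

d₁ = [ln(V₀/D) + (r + σ²/2)T] / (σ√T)
   = [ln(315.2928/254.1099) + (0.0290 + 0.5·0.2563²)·9.4284] / (0.2563·√9.4284)
   = [0.215735 + 0.583098] / 0.786987 = 1.015052
d₂ = d₁ − σ√T = 1.015052 − 0.786987 = 0.228065
N(d₁) = 0.844959,  N(d₂) = 0.590202,  e^(−rT) = 0.760770
E₀ = V₀·N(d₁) − D·e^(−rT)·N(d₂)
   = 315.2928·0.844959 − 254.1099·0.760770·0.590202 = 152.312178
B₀ = V₀ − E₀ = 315.2928 − 152.312178 = 162.980622
spread = −(1/T)·ln(B₀/D) − r = −(1/9.4284)·ln(162.980622/254.1099) − 0.0290 = 0.01810614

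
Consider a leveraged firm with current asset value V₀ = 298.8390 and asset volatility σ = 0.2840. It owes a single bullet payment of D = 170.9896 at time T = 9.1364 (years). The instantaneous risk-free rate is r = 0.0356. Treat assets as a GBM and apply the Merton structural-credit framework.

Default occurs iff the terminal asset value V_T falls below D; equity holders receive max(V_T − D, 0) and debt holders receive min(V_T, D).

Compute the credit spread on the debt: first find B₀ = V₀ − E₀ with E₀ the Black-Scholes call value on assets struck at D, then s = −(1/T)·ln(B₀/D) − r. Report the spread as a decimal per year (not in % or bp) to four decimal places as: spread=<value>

d₁ = [ln(V₀/D) + (r + σ²/2)T] / (σ√T)
   = [ln(298.8390/170.9896) + (0.0356 + 0.5·0.2840²)·9.1364] / (0.2840·√9.1364)
   = [0.558302 + 0.693709] / 0.858432 = 1.458486
d₂ = d₁ − σ√T = 1.458486 − 0.858432 = 0.600054
N(d₁) = 0.927647,  N(d₂) = 0.725765,  e^(−rT) = 0.722343
E₀ = V₀·N(d₁) − D·e^(−rT)·N(d₂)
   = 298.8390·0.927647 − 170.9896·0.722343·0.725765 = 187.575567
B₀ = V₀ − E₀ = 298.8390 − 187.575567 = 111.263433
spread = −(1/T)·ln(B₀/D) − r = −(1/9.1364)·ln(111.263433/170.9896) − 0.0356 = 0.01143188

spread=0.0114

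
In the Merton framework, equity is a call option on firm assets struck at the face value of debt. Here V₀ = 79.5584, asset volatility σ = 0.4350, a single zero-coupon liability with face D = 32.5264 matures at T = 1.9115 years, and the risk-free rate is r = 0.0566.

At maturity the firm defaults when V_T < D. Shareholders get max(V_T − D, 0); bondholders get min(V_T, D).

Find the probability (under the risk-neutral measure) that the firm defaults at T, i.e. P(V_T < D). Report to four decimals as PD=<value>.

d₁ = [ln(V₀/D) + (r + σ²/2)T] / (σ√T)
   = [ln(79.5584/32.5264) + (0.0566 + 0.5·0.4350²)·1.9115] / (0.4350·√1.9115)
   = [0.894439 + 0.289043] / 0.601418 = 1.967819
d₂ = d₁ − σ√T = 1.967819 − 0.601418 = 1.366401
risk-neutral PD = N(−d₂) = N(-1.366401) = 0.085907

PD=0.0859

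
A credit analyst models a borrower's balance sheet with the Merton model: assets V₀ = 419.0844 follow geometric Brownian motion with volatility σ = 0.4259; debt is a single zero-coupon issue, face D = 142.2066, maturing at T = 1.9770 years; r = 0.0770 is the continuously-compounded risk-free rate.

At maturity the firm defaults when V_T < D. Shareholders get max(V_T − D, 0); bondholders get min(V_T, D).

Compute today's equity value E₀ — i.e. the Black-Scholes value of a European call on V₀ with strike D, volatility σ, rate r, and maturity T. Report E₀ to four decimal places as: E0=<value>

d₁ = [ln(V₀/D) + (r + σ²/2)T] / (σ√T)
   = [ln(419.0844/142.2066) + (0.0770 + 0.5·0.4259²)·1.9770] / (0.4259·√1.9770)
   = [1.080791 + 0.331534] / 0.598840 = 2.358434
d₂ = d₁ − σ√T = 2.358434 − 0.598840 = 1.759594
N(d₁) = 0.990824,  N(d₂) = 0.960762,  e^(−rT) = 0.858792
E₀ = V₀·N(d₁) − D·e^(−rT)·N(d₂)
   = 419.0844·0.990824 − 142.2066·0.858792·0.960762 = 297.905019

E0=297.9050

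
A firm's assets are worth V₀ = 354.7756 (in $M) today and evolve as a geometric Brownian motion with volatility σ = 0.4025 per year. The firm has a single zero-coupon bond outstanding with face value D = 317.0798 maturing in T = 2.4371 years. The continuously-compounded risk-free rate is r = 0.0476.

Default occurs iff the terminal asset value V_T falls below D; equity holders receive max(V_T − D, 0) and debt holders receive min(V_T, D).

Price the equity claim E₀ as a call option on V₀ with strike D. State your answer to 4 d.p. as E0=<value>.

d₁ = [ln(V₀/D) + (r + σ²/2)T] / (σ√T)
   = [ln(354.7756/317.0798) + (0.0476 + 0.5·0.4025²)·2.4371] / (0.4025·√2.4371)
   = [0.112332 + 0.313419] / 0.628351 = 0.677568
d₂ = d₁ − σ√T = 0.677568 − 0.628351 = 0.049216
N(d₁) = 0.750977,  N(d₂) = 0.519627,  e^(−rT) = 0.890470
E₀ = V₀·N(d₁) − D·e^(−rT)·N(d₂)
   = 354.7756·0.750977 − 317.0798·0.890470·0.519627 = 119.711776

E0=119.7118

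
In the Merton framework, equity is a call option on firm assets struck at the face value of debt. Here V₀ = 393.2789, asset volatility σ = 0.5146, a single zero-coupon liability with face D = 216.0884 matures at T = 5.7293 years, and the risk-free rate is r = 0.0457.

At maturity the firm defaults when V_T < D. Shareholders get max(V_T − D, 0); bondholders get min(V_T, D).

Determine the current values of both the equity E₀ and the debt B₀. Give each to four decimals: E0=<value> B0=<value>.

E0=267.5375 B0=125.7414

d₁ = [ln(V₀/D) + (r + σ²/2)T] / (σ√T)
   = [ln(393.2789/216.0884) + (0.0457 + 0.5·0.5146²)·5.7293] / (0.5146·√5.7293)
   = [0.598831 + 1.020426] / 1.231744 = 1.314605
d₂ = d₁ − σ√T = 1.314605 − 1.231744 = 0.082861
N(d₁) = 0.905679,  N(d₂) = 0.533019,  e^(−rT) = 0.769643
E₀ = V₀·N(d₁) − D·e^(−rT)·N(d₂)
   = 393.2789·0.905679 − 216.0884·0.769643·0.533019 = 267.537493
B₀ = V₀ − E₀ = 393.2789 − 267.537493 = 125.741407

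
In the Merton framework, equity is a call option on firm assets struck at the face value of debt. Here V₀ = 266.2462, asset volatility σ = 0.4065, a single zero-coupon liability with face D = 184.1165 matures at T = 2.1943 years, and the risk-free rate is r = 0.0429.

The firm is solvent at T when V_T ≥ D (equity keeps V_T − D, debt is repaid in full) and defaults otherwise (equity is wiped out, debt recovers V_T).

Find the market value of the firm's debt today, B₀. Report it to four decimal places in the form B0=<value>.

d₁ = [ln(V₀/D) + (r + σ²/2)T] / (σ√T)
   = [ln(266.2462/184.1165) + (0.0429 + 0.5·0.4065²)·2.1943] / (0.4065·√2.1943)
   = [0.368853 + 0.275431] / 0.602155 = 1.069963
d₂ = d₁ − σ√T = 1.069963 − 0.602155 = 0.467807
N(d₁) = 0.857682,  N(d₂) = 0.680039,  e^(−rT) = 0.910159
E₀ = V₀·N(d₁) − D·e^(−rT)·N(d₂)
   = 266.2462·0.857682 − 184.1165·0.910159·0.680039 = 114.396802
B₀ = V₀ − E₀ = 266.2462 − 114.396802 = 151.849398

B0=151.8494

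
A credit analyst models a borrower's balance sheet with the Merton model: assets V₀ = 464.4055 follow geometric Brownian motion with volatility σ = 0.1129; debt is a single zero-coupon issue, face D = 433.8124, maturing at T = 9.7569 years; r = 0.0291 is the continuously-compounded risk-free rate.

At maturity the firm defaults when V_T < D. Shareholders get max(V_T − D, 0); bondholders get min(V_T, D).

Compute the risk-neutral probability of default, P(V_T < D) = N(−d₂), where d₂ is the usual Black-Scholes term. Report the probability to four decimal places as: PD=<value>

PD=0.2055

d₁ = [ln(V₀/D) + (r + σ²/2)T] / (σ√T)
   = [ln(464.4055/433.8124) + (0.0291 + 0.5·0.1129²)·9.7569] / (0.1129·√9.7569)
   = [0.068146 + 0.346109] / 0.352655 = 1.174674
d₂ = d₁ − σ√T = 1.174674 − 0.352655 = 0.822019
risk-neutral PD = N(−d₂) = N(-0.822019) = 0.205533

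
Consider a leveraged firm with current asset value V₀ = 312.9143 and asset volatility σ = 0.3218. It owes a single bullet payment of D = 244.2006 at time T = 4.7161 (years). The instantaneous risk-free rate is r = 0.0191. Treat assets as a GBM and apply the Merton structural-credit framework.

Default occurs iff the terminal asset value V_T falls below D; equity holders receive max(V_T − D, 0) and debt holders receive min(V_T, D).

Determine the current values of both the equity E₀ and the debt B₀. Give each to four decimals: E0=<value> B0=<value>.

E0=126.0823 B0=186.8320

d₁ = [ln(V₀/D) + (r + σ²/2)T] / (σ√T)
   = [ln(312.9143/244.2006) + (0.0191 + 0.5·0.3218²)·4.7161] / (0.3218·√4.7161)
   = [0.247939 + 0.334266] / 0.698840 = 0.833103
d₂ = d₁ − σ√T = 0.833103 − 0.698840 = 0.134263
N(d₁) = 0.797607,  N(d₂) = 0.553403,  e^(−rT) = 0.913860
E₀ = V₀·N(d₁) − D·e^(−rT)·N(d₂)
   = 312.9143·0.797607 − 244.2006·0.913860·0.553403 = 126.082257
B₀ = V₀ − E₀ = 312.9143 − 126.082257 = 186.832043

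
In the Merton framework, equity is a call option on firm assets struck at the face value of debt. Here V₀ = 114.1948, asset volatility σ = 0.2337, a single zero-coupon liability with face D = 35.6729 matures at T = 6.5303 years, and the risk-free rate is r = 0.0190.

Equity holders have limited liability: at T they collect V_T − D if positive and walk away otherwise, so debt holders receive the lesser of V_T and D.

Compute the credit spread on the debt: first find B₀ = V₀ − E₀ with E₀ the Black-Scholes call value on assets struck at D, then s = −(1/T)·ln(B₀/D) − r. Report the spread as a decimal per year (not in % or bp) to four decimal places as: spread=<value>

spread=0.0009

d₁ = [ln(V₀/D) + (r + σ²/2)T] / (σ√T)
   = [ln(114.1948/35.6729) + (0.0190 + 0.5·0.2337²)·6.5303] / (0.2337·√6.5303)
   = [1.163514 + 0.302404] / 0.597208 = 2.454622
d₂ = d₁ − σ√T = 2.454622 − 0.597208 = 1.857414
N(d₁) = 0.992948,  N(d₂) = 0.968374,  e^(−rT) = 0.883313
E₀ = V₀·N(d₁) − D·e^(−rT)·N(d₂)
   = 114.1948·0.992948 − 35.6729·0.883313·0.968374 = 82.875753
B₀ = V₀ − E₀ = 114.1948 − 82.875753 = 31.319047
spread = −(1/T)·ln(B₀/D) − r = −(1/6.5303)·ln(31.319047/35.6729) − 0.0190 = 0.00093245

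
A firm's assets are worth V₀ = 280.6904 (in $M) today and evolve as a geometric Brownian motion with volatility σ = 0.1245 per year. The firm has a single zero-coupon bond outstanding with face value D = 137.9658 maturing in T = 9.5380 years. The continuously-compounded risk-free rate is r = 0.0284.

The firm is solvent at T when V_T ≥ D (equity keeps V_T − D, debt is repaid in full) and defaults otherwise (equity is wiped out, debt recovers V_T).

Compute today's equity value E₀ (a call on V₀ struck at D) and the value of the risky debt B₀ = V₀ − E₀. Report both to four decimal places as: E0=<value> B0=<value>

E0=175.5737 B0=105.1167

d₁ = [ln(V₀/D) + (r + σ²/2)T] / (σ√T)
   = [ln(280.6904/137.9658) + (0.0284 + 0.5·0.1245²)·9.5380] / (0.1245·√9.5380)
   = [0.710246 + 0.344800] / 0.384501 = 2.743933
d₂ = d₁ − σ√T = 2.743933 − 0.384501 = 2.359432
N(d₁) = 0.996965,  N(d₂) = 0.990849,  e^(−rT) = 0.762709
E₀ = V₀·N(d₁) − D·e^(−rT)·N(d₂)
   = 280.6904·0.996965 − 137.9658·0.762709·0.990849 = 175.573677
B₀ = V₀ − E₀ = 280.6904 − 175.573677 = 105.116723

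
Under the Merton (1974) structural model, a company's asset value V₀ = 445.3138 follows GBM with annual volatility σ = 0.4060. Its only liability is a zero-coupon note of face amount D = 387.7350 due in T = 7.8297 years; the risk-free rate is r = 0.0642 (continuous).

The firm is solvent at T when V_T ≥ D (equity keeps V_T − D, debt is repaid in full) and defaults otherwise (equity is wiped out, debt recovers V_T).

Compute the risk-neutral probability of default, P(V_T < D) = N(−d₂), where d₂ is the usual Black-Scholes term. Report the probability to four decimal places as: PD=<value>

PD=0.5015

d₁ = [ln(V₀/D) + (r + σ²/2)T] / (σ√T)
   = [ln(445.3138/387.7350) + (0.0642 + 0.5·0.4060²)·7.8297] / (0.4060·√7.8297)
   = [0.138457 + 1.147975] / 1.136053 = 1.132370
d₂ = d₁ − σ√T = 1.132370 − 1.136053 = -0.003683
risk-neutral PD = N(−d₂) = N(0.003683) = 0.501469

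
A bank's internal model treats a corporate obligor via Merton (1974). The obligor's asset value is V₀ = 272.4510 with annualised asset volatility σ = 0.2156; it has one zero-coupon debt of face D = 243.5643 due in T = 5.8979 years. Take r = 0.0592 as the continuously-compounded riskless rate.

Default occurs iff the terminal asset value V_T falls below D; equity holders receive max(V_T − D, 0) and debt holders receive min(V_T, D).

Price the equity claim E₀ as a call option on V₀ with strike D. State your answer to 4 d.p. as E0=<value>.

d₁ = [ln(V₀/D) + (r + σ²/2)T] / (σ√T)
   = [ln(272.4510/243.5643) + (0.0592 + 0.5·0.2156²)·5.8979] / (0.2156·√5.8979)
   = [0.112078 + 0.486233] / 0.523597 = 1.142692
d₂ = d₁ − σ√T = 1.142692 − 0.523597 = 0.619095
N(d₁) = 0.873417,  N(d₂) = 0.732073,  e^(−rT) = 0.705283
E₀ = V₀·N(d₁) − D·e^(−rT)·N(d₂)
   = 272.4510·0.873417 − 243.5643·0.705283·0.732073 = 112.206424

E0=112.2064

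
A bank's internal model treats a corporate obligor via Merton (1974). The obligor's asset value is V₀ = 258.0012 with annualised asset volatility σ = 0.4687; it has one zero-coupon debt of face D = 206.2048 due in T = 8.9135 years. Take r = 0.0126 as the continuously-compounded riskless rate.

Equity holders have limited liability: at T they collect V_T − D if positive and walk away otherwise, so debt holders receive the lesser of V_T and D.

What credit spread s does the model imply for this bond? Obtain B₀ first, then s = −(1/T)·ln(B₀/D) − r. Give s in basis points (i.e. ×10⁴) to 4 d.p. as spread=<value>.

d₁ = [ln(V₀/D) + (r + σ²/2)T] / (σ√T)
   = [ln(258.0012/206.2048) + (0.0126 + 0.5·0.4687²)·8.9135] / (0.4687·√8.9135)
   = [0.224094 + 1.091368] / 1.399327 = 0.940068
d₂ = d₁ − σ√T = 0.940068 − 1.399327 = -0.459259
N(d₁) = 0.826409,  N(d₂) = 0.323024,  e^(−rT) = 0.893767
E₀ = V₀·N(d₁) − D·e^(−rT)·N(d₂)
   = 258.0012·0.826409 − 206.2048·0.893767·0.323024 = 153.681363
B₀ = V₀ − E₀ = 258.0012 − 153.681363 = 104.319837
spread = −(1/T)·ln(B₀/D) − r = −(1/8.9135)·ln(104.319837/206.2048) − 0.0126 = 0.06384677
in basis points: 0.06384677 × 10⁴ = 638.4677 bp

spread=638.4677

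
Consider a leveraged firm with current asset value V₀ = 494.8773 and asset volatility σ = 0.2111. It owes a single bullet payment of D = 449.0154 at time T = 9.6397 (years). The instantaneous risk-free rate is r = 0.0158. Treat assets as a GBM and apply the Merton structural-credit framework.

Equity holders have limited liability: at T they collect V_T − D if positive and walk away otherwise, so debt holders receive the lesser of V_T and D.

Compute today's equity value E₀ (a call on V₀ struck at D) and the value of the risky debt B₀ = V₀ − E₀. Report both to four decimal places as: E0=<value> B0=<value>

E0=175.4932 B0=319.3841

d₁ = [ln(V₀/D) + (r + σ²/2)T] / (σ√T)
   = [ln(494.8773/449.0154) + (0.0158 + 0.5·0.2111²)·9.6397] / (0.2111·√9.6397)
   = [0.097253 + 0.367095] / 0.655420 = 0.708473
d₂ = d₁ − σ√T = 0.708473 − 0.655420 = 0.053053
N(d₁) = 0.760674,  N(d₂) = 0.521155,  e^(−rT) = 0.858724
E₀ = V₀·N(d₁) − D·e^(−rT)·N(d₂)
   = 494.8773·0.760674 − 449.0154·0.858724·0.521155 = 175.493217
B₀ = V₀ − E₀ = 494.8773 − 175.493217 = 319.384083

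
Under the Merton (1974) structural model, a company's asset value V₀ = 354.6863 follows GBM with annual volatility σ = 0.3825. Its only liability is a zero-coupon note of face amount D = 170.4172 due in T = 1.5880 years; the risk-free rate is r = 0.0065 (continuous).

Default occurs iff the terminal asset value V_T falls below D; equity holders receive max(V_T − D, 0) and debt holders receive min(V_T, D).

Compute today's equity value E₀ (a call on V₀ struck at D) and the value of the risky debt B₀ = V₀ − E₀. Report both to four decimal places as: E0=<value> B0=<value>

d₁ = [ln(V₀/D) + (r + σ²/2)T] / (σ√T)
   = [ln(354.6863/170.4172) + (0.0065 + 0.5·0.3825²)·1.5880] / (0.3825·√1.5880)
   = [0.732984 + 0.126489] / 0.482011 = 1.783100
d₂ = d₁ − σ√T = 1.783100 − 0.482011 = 1.301089
N(d₁) = 0.962715,  N(d₂) = 0.903386,  e^(−rT) = 0.989731
E₀ = V₀·N(d₁) − D·e^(−rT)·N(d₂)
   = 354.6863·0.962715 − 170.4172·0.989731·0.903386 = 189.090220
B₀ = V₀ − E₀ = 354.6863 − 189.090220 = 165.596080

E0=189.0902 B0=165.5961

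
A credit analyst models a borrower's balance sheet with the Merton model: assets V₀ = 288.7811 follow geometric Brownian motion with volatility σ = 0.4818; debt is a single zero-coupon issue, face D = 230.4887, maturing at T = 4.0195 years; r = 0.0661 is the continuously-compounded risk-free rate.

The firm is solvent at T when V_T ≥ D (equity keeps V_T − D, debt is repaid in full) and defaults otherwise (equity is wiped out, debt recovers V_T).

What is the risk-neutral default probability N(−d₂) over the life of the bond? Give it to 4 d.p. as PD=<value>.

PD=0.4898

d₁ = [ln(V₀/D) + (r + σ²/2)T] / (σ√T)
   = [ln(288.7811/230.4887) + (0.0661 + 0.5·0.4818²)·4.0195] / (0.4818·√4.0195)
   = [0.225467 + 0.732215] / 0.965946 = 0.991445
d₂ = d₁ − σ√T = 0.991445 − 0.965946 = 0.025499
risk-neutral PD = N(−d₂) = N(-0.025499) = 0.489829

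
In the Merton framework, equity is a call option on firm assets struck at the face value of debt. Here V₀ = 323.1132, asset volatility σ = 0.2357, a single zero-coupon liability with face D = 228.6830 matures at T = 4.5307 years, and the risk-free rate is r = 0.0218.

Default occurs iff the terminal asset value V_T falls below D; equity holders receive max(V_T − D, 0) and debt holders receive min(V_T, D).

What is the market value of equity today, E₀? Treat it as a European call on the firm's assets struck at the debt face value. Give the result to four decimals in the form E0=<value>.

E0=129.0612

d₁ = [ln(V₀/D) + (r + σ²/2)T] / (σ√T)
   = [ln(323.1132/228.6830) + (0.0218 + 0.5·0.2357²)·4.5307] / (0.2357·√4.5307)
   = [0.345666 + 0.224620] / 0.501698 = 1.136711
d₂ = d₁ − σ√T = 1.136711 − 0.501698 = 0.635013
N(d₁) = 0.872170,  N(d₂) = 0.737290,  e^(−rT) = 0.905952
E₀ = V₀·N(d₁) − D·e^(−rT)·N(d₂)
   = 323.1132·0.872170 − 228.6830·0.905952·0.737290 = 129.061150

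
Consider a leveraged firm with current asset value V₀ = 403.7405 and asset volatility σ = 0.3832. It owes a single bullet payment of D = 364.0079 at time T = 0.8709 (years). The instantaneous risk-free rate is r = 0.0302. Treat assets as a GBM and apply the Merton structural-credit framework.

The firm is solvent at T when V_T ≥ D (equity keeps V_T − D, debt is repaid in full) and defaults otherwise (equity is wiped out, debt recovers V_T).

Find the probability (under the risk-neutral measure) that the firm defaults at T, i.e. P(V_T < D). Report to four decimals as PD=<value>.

PD=0.4268

d₁ = [ln(V₀/D) + (r + σ²/2)T] / (σ√T)
   = [ln(403.7405/364.0079) + (0.0302 + 0.5·0.3832²)·0.8709] / (0.3832·√0.8709)
   = [0.103597 + 0.090244] / 0.357610 = 0.542044
d₂ = d₁ − σ√T = 0.542044 − 0.357610 = 0.184434
risk-neutral PD = N(−d₂) = N(-0.184434) = 0.426836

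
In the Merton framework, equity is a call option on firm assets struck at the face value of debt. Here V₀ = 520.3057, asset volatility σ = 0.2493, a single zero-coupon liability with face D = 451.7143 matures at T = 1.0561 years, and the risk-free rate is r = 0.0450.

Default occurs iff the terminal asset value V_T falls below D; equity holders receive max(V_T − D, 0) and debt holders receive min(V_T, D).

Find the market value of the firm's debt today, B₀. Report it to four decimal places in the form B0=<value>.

d₁ = [ln(V₀/D) + (r + σ²/2)T] / (σ√T)
   = [ln(520.3057/451.7143) + (0.0450 + 0.5·0.2493²)·1.0561] / (0.2493·√1.0561)
   = [0.141367 + 0.080343] / 0.256197 = 0.865386
d₂ = d₁ − σ√T = 0.865386 − 0.256197 = 0.609189
N(d₁) = 0.806587,  N(d₂) = 0.728800,  e^(−rT) = 0.953587
E₀ = V₀·N(d₁) − D·e^(−rT)·N(d₂)
   = 520.3057·0.806587 − 451.7143·0.953587·0.728800 = 105.741626
B₀ = V₀ − E₀ = 520.3057 − 105.741626 = 414.564074

B0=414.5641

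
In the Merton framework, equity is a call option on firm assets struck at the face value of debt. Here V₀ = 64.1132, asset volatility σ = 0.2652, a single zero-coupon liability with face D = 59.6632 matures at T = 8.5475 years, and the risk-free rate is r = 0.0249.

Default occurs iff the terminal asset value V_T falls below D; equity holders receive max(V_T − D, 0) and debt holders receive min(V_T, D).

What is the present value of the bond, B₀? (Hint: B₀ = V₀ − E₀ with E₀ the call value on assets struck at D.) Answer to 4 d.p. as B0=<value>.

d₁ = [ln(V₀/D) + (r + σ²/2)T] / (σ√T)
   = [ln(64.1132/59.6632) + (0.0249 + 0.5·0.2652²)·8.5475] / (0.2652·√8.5475)
   = [0.071935 + 0.513410] / 0.775342 = 0.754951
d₂ = d₁ − σ√T = 0.754951 − 0.775342 = -0.020391
N(d₁) = 0.774861,  N(d₂) = 0.491866,  e^(−rT) = 0.808291
E₀ = V₀·N(d₁) − D·e^(−rT)·N(d₂)
   = 64.1132·0.774861 − 59.6632·0.808291·0.491866 = 25.958452
B₀ = V₀ − E₀ = 64.1132 − 25.958452 = 38.154748

B0=38.1547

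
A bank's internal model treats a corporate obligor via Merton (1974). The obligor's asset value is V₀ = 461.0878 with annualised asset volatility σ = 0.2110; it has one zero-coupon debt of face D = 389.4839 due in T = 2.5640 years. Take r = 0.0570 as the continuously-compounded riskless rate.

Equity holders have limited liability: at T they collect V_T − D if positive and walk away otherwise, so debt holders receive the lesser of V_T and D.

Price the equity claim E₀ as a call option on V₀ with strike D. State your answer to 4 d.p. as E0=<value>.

d₁ = [ln(V₀/D) + (r + σ²/2)T] / (σ√T)
   = [ln(461.0878/389.4839) + (0.0570 + 0.5·0.2110²)·2.5640] / (0.2110·√2.5640)
   = [0.168766 + 0.203224] / 0.337864 = 1.101006
d₂ = d₁ − σ√T = 1.101006 − 0.337864 = 0.763142
N(d₁) = 0.864553,  N(d₂) = 0.777311,  e^(−rT) = 0.864030
E₀ = V₀·N(d₁) − D·e^(−rT)·N(d₂)
   = 461.0878·0.864553 − 389.4839·0.864030·0.777311 = 137.049784

E0=137.0498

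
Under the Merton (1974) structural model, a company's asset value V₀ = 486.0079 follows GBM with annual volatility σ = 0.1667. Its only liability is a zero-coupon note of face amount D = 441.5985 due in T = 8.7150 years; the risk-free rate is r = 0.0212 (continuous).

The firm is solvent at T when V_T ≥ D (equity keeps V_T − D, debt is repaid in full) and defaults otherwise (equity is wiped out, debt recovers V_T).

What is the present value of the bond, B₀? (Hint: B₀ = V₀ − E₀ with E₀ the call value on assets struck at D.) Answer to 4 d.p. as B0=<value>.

d₁ = [ln(V₀/D) + (r + σ²/2)T] / (σ√T)
   = [ln(486.0079/441.5985) + (0.0212 + 0.5·0.1667²)·8.7150] / (0.1667·√8.7150)
   = [0.095824 + 0.305848] / 0.492118 = 0.816210
d₂ = d₁ − σ√T = 0.816210 − 0.492118 = 0.324092
N(d₁) = 0.792810,  N(d₂) = 0.627066,  e^(−rT) = 0.831305
E₀ = V₀·N(d₁) − D·e^(−rT)·N(d₂)
   = 486.0079·0.792810 − 441.5985·0.831305·0.627066 = 155.114035
B₀ = V₀ − E₀ = 486.0079 − 155.114035 = 330.893865

B0=330.8939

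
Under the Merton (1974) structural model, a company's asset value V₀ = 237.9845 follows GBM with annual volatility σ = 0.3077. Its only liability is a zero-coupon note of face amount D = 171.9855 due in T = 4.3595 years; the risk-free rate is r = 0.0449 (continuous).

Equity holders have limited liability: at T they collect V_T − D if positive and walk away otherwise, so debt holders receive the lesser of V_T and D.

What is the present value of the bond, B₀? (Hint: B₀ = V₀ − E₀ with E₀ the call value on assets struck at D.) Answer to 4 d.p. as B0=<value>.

d₁ = [ln(V₀/D) + (r + σ²/2)T] / (σ√T)
   = [ln(237.9845/171.9855) + (0.0449 + 0.5·0.3077²)·4.3595] / (0.3077·√4.3595)
   = [0.324795 + 0.402119] / 0.642460 = 1.131455
d₂ = d₁ − σ√T = 1.131455 − 0.642460 = 0.488995
N(d₁) = 0.871068,  N(d₂) = 0.687577,  e^(−rT) = 0.822225
E₀ = V₀·N(d₁) − D·e^(−rT)·N(d₂)
   = 237.9845·0.871068 − 171.9855·0.822225·0.687577 = 110.069889
B₀ = V₀ − E₀ = 237.9845 − 110.069889 = 127.914611

B0=127.9146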